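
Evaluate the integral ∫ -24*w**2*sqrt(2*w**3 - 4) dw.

Let u = 2*w**3 - 4, so du = (6*w**2) dw.
Rewriting, the integral becomes -4·∫ √u du = -4·(2/3)u^(3/2).
Substituting back, u = 2*w**3 - 4.

-8*(2*w**3 - 4)**(3/2)/3 + C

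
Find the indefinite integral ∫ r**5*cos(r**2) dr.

r**4*sin(r**2)/2 + r**2*cos(r**2) - sin(r**2) + C

Let u = r², du = 2r dr; rewrite as (1/2)∫ u^2·cos(1u) du.
Now integrate by parts 2 times.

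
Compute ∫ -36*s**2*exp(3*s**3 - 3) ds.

-4*exp(3*s**3 - 3) + C

Let u = 3*s**3 - 3, so du = (9*s**2) ds.
Rewriting, the integral becomes -4·∫ e^u du = -4·e^u.
Substituting back, u = 3*s**3 - 3.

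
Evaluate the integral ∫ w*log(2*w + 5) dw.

w**2*log(2*w + 5)/2 - w**2/4 + 5*w/4 - 25*log(2*w + 5)/8 + C

Use integration by parts with u = log(2*w + 5), dv = w dw.
Then du = 2/(2*w + 5) dw and v = w**2/2.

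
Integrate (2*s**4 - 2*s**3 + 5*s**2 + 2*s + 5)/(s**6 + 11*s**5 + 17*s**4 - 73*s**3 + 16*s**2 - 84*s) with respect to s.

-5*log(s)/84 + log(s - 2)/16 + 3197*log(s + 6)/1776 - 318*log(s + 7)/175 + 13*log(s**2 + 1)/1850 - 41*atan(s)/925 + C

Factor the denominator: s*(s - 2)*(s + 6)*(s + 7)*(s**2 + 1).
Partial-fraction decomposition: (13*s - 41)/(925*(s**2 + 1)) - 318/(175*(s + 7)) + 3197/(1776*(s + 6)) + 1/(16*(s - 2)) - 5/(84*s).
Integrate each term; A/(s−a) gives A·log|s−a|; the (Bs+D)/(s²+p²) term gives a log and an atan.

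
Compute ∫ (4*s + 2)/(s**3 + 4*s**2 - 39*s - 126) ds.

Factor the denominator: (s - 6)*(s + 3)*(s + 7).
Partial-fraction decomposition: -1/(2*(s + 7)) + 5/(18*(s + 3)) + 2/(9*(s - 6)).
Integrate each term: A/(s−a) contributes A·log|s−a|.

2*log(s - 6)/9 + 5*log(s + 3)/18 - log(s + 7)/2 + C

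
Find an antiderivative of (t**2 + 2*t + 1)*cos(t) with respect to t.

t**2*sin(t) + 2*t*sin(t) + 2*t*cos(t) - sin(t) + 2*cos(t) + C

Use integration by parts with u = t**2 + 2*t + 1, dv = cos(t) dt, so v = sin(t).
Apply parts 2 times (tabular method): alternate signs, differentiate u down to 0, integrate dv up.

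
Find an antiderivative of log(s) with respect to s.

s*log(s) - s + C

Use integration by parts with u = log(s), dv = ds.
Then du = 1/s ds and v = s.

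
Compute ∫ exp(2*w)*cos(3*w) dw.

Let I denote the integral. Integrate by parts with u = cos(3*w), dv = exp(2*w) dw, so v = exp(2*w)/2: I = exp(2*w)*cos(3*w)/2 + (3/2)·∫ exp(2*w)*sin(3*w) dw.
Apply parts again with u = sin(3*w), dv = exp(2*w) dw: ∫ exp(2*w)*sin(3*w) dw = exp(2*w)*sin(3*w)/2 − (3/2)·I. Substituting back brings back I: I = 3*exp(2*w)*sin(3*w)/4 + exp(2*w)*cos(3*w)/2 − (9/4)·I.
Solving for I: (1 + 9/4)·I equals the remaining terms, so I = (4/13)·(3*exp(2*w)*sin(3*w)/4 + exp(2*w)*cos(3*w)/2).

3*exp(2*w)*sin(3*w)/13 + 2*exp(2*w)*cos(3*w)/13 + C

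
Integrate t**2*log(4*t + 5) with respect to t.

t**3*log(4*t + 5)/3 - t**3/9 + 5*t**2/24 - 25*t/48 + 125*log(4*t + 5)/192 + C

Use integration by parts with u = log(4*t + 5), dv = t**2 dt.
Then du = 4/(4*t + 5) dt and v = t**3/3.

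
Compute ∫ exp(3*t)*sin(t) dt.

Let I denote the integral. Integrate by parts with u = sin(t), dv = exp(3*t) dt, so v = exp(3*t)/3: I = exp(3*t)*sin(t)/3 − (1/3)·∫ exp(3*t)*cos(t) dt.
Apply parts again with u = cos(t), dv = exp(3*t) dt: ∫ exp(3*t)*cos(t) dt = exp(3*t)*cos(t)/3 + (1/3)·I. Substituting back brings back I: I = exp(3*t)*sin(t)/3 - exp(3*t)*cos(t)/9 − (1/9)·I.
Solving for I: (1 + 1/9)·I equals the remaining terms, so I = (9/10)·(exp(3*t)*sin(t)/3 - exp(3*t)*cos(t)/9).

3*exp(3*t)*sin(t)/10 - exp(3*t)*cos(t)/10 + C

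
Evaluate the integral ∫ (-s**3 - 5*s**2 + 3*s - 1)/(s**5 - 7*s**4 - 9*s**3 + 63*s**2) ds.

Factor the denominator: s**2*(s - 7)*(s - 3)*(s + 3).
Partial-fraction decomposition: -7/(135*(s + 3)) + 8/(27*(s - 3)) - 71/(245*(s - 7)) + 20/(441*s) - 1/(63*s**2).
Integrate each term; A/(s−a) gives A·log|s−a|; A/(s−a)² gives −A/(s−a).

20*log(s)/441 - 71*log(s - 7)/245 + 8*log(s - 3)/27 - 7*log(s + 3)/135 + 1/(63*s) + C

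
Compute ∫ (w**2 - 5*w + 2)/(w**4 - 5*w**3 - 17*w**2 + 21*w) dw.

Factor the denominator: w*(w - 7)*(w - 1)*(w + 3).
Partial-fraction decomposition: -13/(60*(w + 3)) + 1/(12*(w - 1)) + 4/(105*(w - 7)) + 2/(21*w).
Integrate each term: A/(w−a) contributes A·log|w−a|.

2*log(w)/21 + 4*log(w - 7)/105 + log(w - 1)/12 - 13*log(w + 3)/60 + C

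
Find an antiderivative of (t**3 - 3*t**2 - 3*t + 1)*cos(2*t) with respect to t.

t**3*sin(2*t)/2 - 3*t**2*sin(2*t)/2 + 3*t**2*cos(2*t)/4 - 9*t*sin(2*t)/4 - 3*t*cos(2*t)/2 + 5*sin(2*t)/4 - 9*cos(2*t)/8 + C

Use integration by parts with u = t**3 - 3*t**2 - 3*t + 1, dv = cos(2*t) dt, so v = sin(2*t)/2.
Apply parts 3 times (tabular method): alternate signs, differentiate u down to 0, integrate dv up.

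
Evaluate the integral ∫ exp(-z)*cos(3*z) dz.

3*exp(-z)*sin(3*z)/10 - exp(-z)*cos(3*z)/10 + C

Let I denote the integral. Integrate by parts with u = cos(3*z), dv = exp(-z) dz, so v = -exp(-z): I = -exp(-z)*cos(3*z) − 3·∫ exp(-z)*sin(3*z) dz.
Apply parts again with u = sin(3*z), dv = exp(-z) dz: ∫ exp(-z)*sin(3*z) dz = -exp(-z)*sin(3*z) + 3·I. Substituting back brings back I: I = 3*exp(-z)*sin(3*z) - exp(-z)*cos(3*z) − 9·I.
Solving for I: (1 + 9)·I equals the remaining terms, so I = (1/10)·(3*exp(-z)*sin(3*z) - exp(-z)*cos(3*z)).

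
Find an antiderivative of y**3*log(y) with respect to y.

y**4*log(y)/4 - y**4/16 + C

Use integration by parts with u = log(y), dv = y**3 dy.
Then du = 1/y dy and v = y**4/4.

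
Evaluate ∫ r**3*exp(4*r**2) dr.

Let u = r², du = 2r dr; rewrite as (1/2)∫ u^1·exp(4u) du.
Now integrate by parts 1 time.

(4*r**2 - 1)*exp(4*r**2)/32 + C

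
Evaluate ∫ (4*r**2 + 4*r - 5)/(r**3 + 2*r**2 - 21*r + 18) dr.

43*log(r - 3)/18 - 3*log(r - 1)/14 + 115*log(r + 6)/63 + C

Factor the denominator: (r - 3)*(r - 1)*(r + 6).
Partial-fraction decomposition: 115/(63*(r + 6)) - 3/(14*(r - 1)) + 43/(18*(r - 3)).
Integrate each term: A/(r−a) contributes A·log|r−a|.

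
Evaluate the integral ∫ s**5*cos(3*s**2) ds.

s**4*sin(3*s**2)/6 + s**2*cos(3*s**2)/9 - sin(3*s**2)/27 + C

Let u = s², du = 2s ds; rewrite as (1/2)∫ u^2·cos(3u) du.
Now integrate by parts 2 times.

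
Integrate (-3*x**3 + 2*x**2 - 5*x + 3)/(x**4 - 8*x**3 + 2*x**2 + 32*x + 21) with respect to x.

-963*log(x - 7)/256 + 75*log(x - 3)/64 - 105*log(x + 1)/256 - 13/(32*x + 32) + C

Factor the denominator: (x - 7)*(x - 3)*(x + 1)**2.
Partial-fraction decomposition: -105/(256*(x + 1)) + 13/(32*(x + 1)**2) + 75/(64*(x - 3)) - 963/(256*(x - 7)).
Integrate each term; A/(x−a) gives A·log|x−a|; A/(x−a)² gives −A/(x−a).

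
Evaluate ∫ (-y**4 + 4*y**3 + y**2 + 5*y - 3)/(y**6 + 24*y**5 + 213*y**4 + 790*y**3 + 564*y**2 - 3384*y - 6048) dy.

Factor the denominator: (y - 2)*(y + 3)*(y + 4)*(y + 6)**2*(y + 7).
Partial-fraction decomposition: 209/(6*(y + 7)) - 3677/(128*(y + 6)) + 719/(16*(y + 6)**2) - 173/(24*(y + 4)) + 11/(10*(y + 3)) + 1/(640*(y - 2)).
Integrate each term; A/(y−a) gives A·log|y−a|; A/(y−a)² gives −A/(y−a).

log(y - 2)/640 + 11*log(y + 3)/10 - 173*log(y + 4)/24 - 3677*log(y + 6)/128 + 209*log(y + 7)/6 - 719/(16*y + 96) + C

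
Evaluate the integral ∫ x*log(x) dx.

Use integration by parts with u = log(x), dv = x dx.
Then du = 1/x dx and v = x**2/2.

x**2*log(x)/2 - x**2/4 + C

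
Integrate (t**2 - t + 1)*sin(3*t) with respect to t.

-t**2*cos(3*t)/3 + 2*t*sin(3*t)/9 + t*cos(3*t)/3 - sin(3*t)/9 - 7*cos(3*t)/27 + C

Use integration by parts with u = t**2 - t + 1, dv = sin(3*t) dt, so v = -cos(3*t)/3.
Apply parts 2 times (tabular method): alternate signs, differentiate u down to 0, integrate dv up.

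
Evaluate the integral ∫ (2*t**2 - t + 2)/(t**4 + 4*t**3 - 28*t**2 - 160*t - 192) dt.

Factor the denominator: (t - 6)*(t + 2)*(t + 4)**2.
Partial-fraction decomposition: 29/(100*(t + 4)) + 19/(10*(t + 4)**2) - 3/(8*(t + 2)) + 17/(200*(t - 6)).
Integrate each term; A/(t−a) gives A·log|t−a|; A/(t−a)² gives −A/(t−a).

17*log(t - 6)/200 - 3*log(t + 2)/8 + 29*log(t + 4)/100 - 19/(10*t + 40) + C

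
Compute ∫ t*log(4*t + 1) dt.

Use integration by parts with u = log(4*t + 1), dv = t dt.
Then du = 4/(4*t + 1) dt and v = t**2/2.

t**2*log(4*t + 1)/2 - t**2/4 + t/8 - log(4*t + 1)/32 + C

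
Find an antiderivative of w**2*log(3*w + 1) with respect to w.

Use integration by parts with u = log(3*w + 1), dv = w**2 dw.
Then du = 3/(3*w + 1) dw and v = w**3/3.

w**3*log(3*w + 1)/3 - w**3/9 + w**2/18 - w/27 + log(3*w + 1)/81 + C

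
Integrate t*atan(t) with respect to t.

t**2*atan(t)/2 - t/2 + atan(t)/2 + C

Use integration by parts with u = arctan(t), dv = t dt.
Then du = 1/(t**2 + 1) dt.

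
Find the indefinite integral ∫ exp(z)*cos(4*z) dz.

4*exp(z)*sin(4*z)/17 + exp(z)*cos(4*z)/17 + C

Let I denote the integral. Integrate by parts with u = cos(4*z), dv = exp(z) dz, so v = exp(z): I = exp(z)*cos(4*z) + 4·∫ exp(z)*sin(4*z) dz.
Apply parts again with u = sin(4*z), dv = exp(z) dz: ∫ exp(z)*sin(4*z) dz = exp(z)*sin(4*z) − 4·I. Substituting back brings back I: I = 4*exp(z)*sin(4*z) + exp(z)*cos(4*z) − 16·I.
Solving for I: (1 + 16)·I equals the remaining terms, so I = (1/17)·(4*exp(z)*sin(4*z) + exp(z)*cos(4*z)).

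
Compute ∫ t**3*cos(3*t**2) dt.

t**2*sin(3*t**2)/6 + cos(3*t**2)/18 + C

Let u = t², du = 2t dt; rewrite as (1/2)∫ u^1·cos(3u) du.
Now integrate by parts 1 time.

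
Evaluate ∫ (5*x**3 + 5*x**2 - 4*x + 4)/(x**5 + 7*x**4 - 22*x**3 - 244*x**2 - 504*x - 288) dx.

Factor the denominator: (x - 6)*(x + 1)*(x + 2)*(x + 4)*(x + 6).
Partial-fraction decomposition: -109/(60*(x + 6)) + 11/(6*(x + 4)) - 1/(8*(x + 2)) - 8/(105*(x + 1)) + 31/(168*(x - 6)).
Integrate each term: A/(x−a) contributes A·log|x−a|.

31*log(x - 6)/168 - 8*log(x + 1)/105 - log(x + 2)/8 + 11*log(x + 4)/6 - 109*log(x + 6)/60 + C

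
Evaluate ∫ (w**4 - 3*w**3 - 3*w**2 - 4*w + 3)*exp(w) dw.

Use integration by parts with u = w**4 - 3*w**3 - 3*w**2 - 4*w + 3, dv = exp(w) dw, so v = exp(w).
Apply parts 4 times (tabular method): alternate signs, differentiate u down to 0, integrate dv up.

(w**4 - 7*w**3 + 18*w**2 - 40*w + 43)*exp(w) + C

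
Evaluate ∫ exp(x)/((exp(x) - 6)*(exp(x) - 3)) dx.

log(exp(x) - 6)/3 - log(exp(x) - 3)/3 + C

Let u = e^x, du = e^x dx.
The integral becomes ∫ du/((u-3)(u-6)); decompose into partial fractions.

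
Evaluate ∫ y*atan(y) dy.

y**2*atan(y)/2 - y/2 + atan(y)/2 + C

Use integration by parts with u = arctan(y), dv = y dy.
Then du = 1/(y**2 + 1) dy.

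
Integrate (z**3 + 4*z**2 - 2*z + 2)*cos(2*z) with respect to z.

z**3*sin(2*z)/2 + 2*z**2*sin(2*z) + 3*z**2*cos(2*z)/4 - 7*z*sin(2*z)/4 + 2*z*cos(2*z) - 7*cos(2*z)/8 + C

Use integration by parts with u = z**3 + 4*z**2 - 2*z + 2, dv = cos(2*z) dz, so v = sin(2*z)/2.
Apply parts 3 times (tabular method): alternate signs, differentiate u down to 0, integrate dv up.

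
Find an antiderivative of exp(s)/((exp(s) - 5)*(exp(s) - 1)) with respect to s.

log(exp(s) - 5)/4 - log(exp(s) - 1)/4 + C

Let u = e^s, du = e^s ds.
The integral becomes ∫ du/((u-5)(u-1)); decompose into partial fractions.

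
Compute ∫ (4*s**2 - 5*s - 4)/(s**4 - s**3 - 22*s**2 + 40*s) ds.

Factor the denominator: s*(s - 4)*(s - 2)*(s + 5).
Partial-fraction decomposition: -121/(315*(s + 5)) - 1/(14*(s - 2)) + 5/(9*(s - 4)) - 1/(10*s).
Integrate each term: A/(s−a) contributes A·log|s−a|.

-log(s)/10 + 5*log(s - 4)/9 - log(s - 2)/14 - 121*log(s + 5)/315 + C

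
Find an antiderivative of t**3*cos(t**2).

t**2*sin(t**2)/2 + cos(t**2)/2 + C

Let u = t², du = 2t dt; rewrite as (1/2)∫ u^1·cos(1u) du.
Now integrate by parts 1 time.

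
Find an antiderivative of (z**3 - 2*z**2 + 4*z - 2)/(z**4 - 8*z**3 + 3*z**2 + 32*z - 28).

Factor the denominator: (z - 7)*(z - 2)*(z - 1)*(z + 2).
Partial-fraction decomposition: 13/(54*(z + 2)) + 1/(18*(z - 1)) - 3/(10*(z - 2)) + 271/(270*(z - 7)).
Integrate each term: A/(z−a) contributes A·log|z−a|.

271*log(z - 7)/270 - 3*log(z - 2)/10 + log(z - 1)/18 + 13*log(z + 2)/54 + C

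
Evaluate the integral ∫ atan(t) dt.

Use integration by parts with u = arctan(t), dv = dt.
Then du = 1/(t**2 + 1) dt.

t*atan(t) - log(t**2 + 1)/2 + C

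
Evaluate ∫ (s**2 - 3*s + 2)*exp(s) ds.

(s**2 - 5*s + 7)*exp(s) + C

Use integration by parts with u = s**2 - 3*s + 2, dv = exp(s) ds, so v = exp(s).
Apply parts 2 times (tabular method): alternate signs, differentiate u down to 0, integrate dv up.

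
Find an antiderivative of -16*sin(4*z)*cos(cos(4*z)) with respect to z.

4*sin(cos(4*z)) + C

Let u = cos(4*z), so du = (-4*sin(4*z)) dz.
Rewriting, the integral becomes 4·∫ cos(u) du = 4·sin(u).
Substituting back, u = cos(4*z).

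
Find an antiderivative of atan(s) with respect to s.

Use integration by parts with u = arctan(s), dv = ds.
Then du = 1/(s**2 + 1) ds.

s*atan(s) - log(s**2 + 1)/2 + C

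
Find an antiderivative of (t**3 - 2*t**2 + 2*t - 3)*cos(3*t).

t**3*sin(3*t)/3 - 2*t**2*sin(3*t)/3 + t**2*cos(3*t)/3 + 4*t*sin(3*t)/9 - 4*t*cos(3*t)/9 - 23*sin(3*t)/27 + 4*cos(3*t)/27 + C

Use integration by parts with u = t**3 - 2*t**2 + 2*t - 3, dv = cos(3*t) dt, so v = sin(3*t)/3.
Apply parts 3 times (tabular method): alternate signs, differentiate u down to 0, integrate dv up.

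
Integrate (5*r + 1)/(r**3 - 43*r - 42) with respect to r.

9*log(r - 7)/26 + log(r + 1)/10 - 29*log(r + 6)/65 + C

Factor the denominator: (r - 7)*(r + 1)*(r + 6).
Partial-fraction decomposition: -29/(65*(r + 6)) + 1/(10*(r + 1)) + 9/(26*(r - 7)).
Integrate each term: A/(r−a) contributes A·log|r−a|.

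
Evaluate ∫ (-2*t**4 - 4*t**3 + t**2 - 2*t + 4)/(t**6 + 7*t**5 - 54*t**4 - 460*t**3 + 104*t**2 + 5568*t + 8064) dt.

-2045*log(t - 7)/16731 + 21*log(t - 4)/400 + log(t + 2)/144 + 57*log(t + 4)/176 - 17649*log(t + 6)/67600 + 419/(260*t + 1560) + C

Factor the denominator: (t - 7)*(t - 4)*(t + 2)*(t + 4)*(t + 6)**2.
Partial-fraction decomposition: -17649/(67600*(t + 6)) - 419/(260*(t + 6)**2) + 57/(176*(t + 4)) + 1/(144*(t + 2)) + 21/(400*(t - 4)) - 2045/(16731*(t - 7)).
Integrate each term; A/(t−a) gives A·log|t−a|; A/(t−a)² gives −A/(t−a).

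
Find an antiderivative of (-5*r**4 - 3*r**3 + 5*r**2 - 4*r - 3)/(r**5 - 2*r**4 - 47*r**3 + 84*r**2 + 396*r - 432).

Factor the denominator: (r - 6)*(r - 4)*(r - 1)*(r + 3)*(r + 6).
Partial-fraction decomposition: -1877/(840*(r + 6)) + 5/(14*(r + 3)) - 1/(42*(r - 1)) + 1411/(420*(r - 4)) - 155/(24*(r - 6)).
Integrate each term: A/(r−a) contributes A·log|r−a|.

-155*log(r - 6)/24 + 1411*log(r - 4)/420 - log(r - 1)/42 + 5*log(r + 3)/14 - 1877*log(r + 6)/840 + C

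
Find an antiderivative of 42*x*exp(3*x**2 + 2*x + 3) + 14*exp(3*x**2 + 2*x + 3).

Let u = 3*x**2 + 2*x + 3, so du = (6*x + 2) dx.
Rewriting, the integral becomes 7·∫ e^u du = 7·e^u.
Substituting back, u = 3*x**2 + 2*x + 3.

7*exp(3*x**2 + 2*x + 3) + C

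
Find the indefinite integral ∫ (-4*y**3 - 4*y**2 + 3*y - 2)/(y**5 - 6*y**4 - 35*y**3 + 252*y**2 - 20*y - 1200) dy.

Factor the denominator: (y - 5)**2*(y - 4)*(y + 2)*(y + 6).
Partial-fraction decomposition: 35/(242*(y + 6)) - 1/(147*(y + 2)) - 31/(6*(y - 4)) + 29816/(5929*(y - 5)) - 587/(77*(y - 5)**2).
Integrate each term; A/(y−a) gives A·log|y−a|; A/(y−a)² gives −A/(y−a).

29816*log(y - 5)/5929 - 31*log(y - 4)/6 - log(y + 2)/147 + 35*log(y + 6)/242 + 587/(77*y - 385) + C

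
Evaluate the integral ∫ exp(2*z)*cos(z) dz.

exp(2*z)*sin(z)/5 + 2*exp(2*z)*cos(z)/5 + C

Let I denote the integral. Integrate by parts with u = cos(z), dv = exp(2*z) dz, so v = exp(2*z)/2: I = exp(2*z)*cos(z)/2 + (1/2)·∫ exp(2*z)*sin(z) dz.
Apply parts again with u = sin(z), dv = exp(2*z) dz: ∫ exp(2*z)*sin(z) dz = exp(2*z)*sin(z)/2 − (1/2)·I. Substituting back brings back I: I = exp(2*z)*sin(z)/4 + exp(2*z)*cos(z)/2 − (1/4)·I.
Solving for I: (1 + 1/4)·I equals the remaining terms, so I = (4/5)·(exp(2*z)*sin(z)/4 + exp(2*z)*cos(z)/2).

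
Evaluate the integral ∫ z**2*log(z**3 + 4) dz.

z**3*log(z**3 + 4)/3 - z**3/3 + 4*log(z**3 + 4)/3 + C

Let u = z**3 + 4, so du = (3*z**2) dz.
The integral becomes (1/3)·∫ log(u) du; integrate by parts with u′=log(u), dv′=du.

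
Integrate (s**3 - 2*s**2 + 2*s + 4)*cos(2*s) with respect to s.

s**3*sin(2*s)/2 - s**2*sin(2*s) + 3*s**2*cos(2*s)/4 + s*sin(2*s)/4 - s*cos(2*s) + 5*sin(2*s)/2 + cos(2*s)/8 + C

Use integration by parts with u = s**3 - 2*s**2 + 2*s + 4, dv = cos(2*s) ds, so v = sin(2*s)/2.
Apply parts 3 times (tabular method): alternate signs, differentiate u down to 0, integrate dv up.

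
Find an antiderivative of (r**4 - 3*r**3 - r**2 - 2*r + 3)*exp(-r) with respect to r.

(-r**4 - r**3 - 2*r**2 - 2*r - 5)*exp(-r) + C

Use integration by parts with u = r**4 - 3*r**3 - r**2 - 2*r + 3, dv = exp(-r) dr, so v = -exp(-r).
Apply parts 4 times (tabular method): alternate signs, differentiate u down to 0, integrate dv up.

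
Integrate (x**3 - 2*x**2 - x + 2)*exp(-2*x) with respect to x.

Use integration by parts with u = x**3 - 2*x**2 - x + 2, dv = exp(-2*x) dx, so v = -exp(-2*x)/2.
Apply parts 3 times (tabular method): alternate signs, differentiate u down to 0, integrate dv up.

(-4*x**3 + 2*x**2 + 6*x - 5)*exp(-2*x)/8 + C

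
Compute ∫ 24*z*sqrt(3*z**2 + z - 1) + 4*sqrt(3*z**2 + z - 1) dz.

Let u = 3*z**2 + z - 1, so du = (6*z + 1) dz.
Rewriting, the integral becomes 4·∫ √u du = 4·(2/3)u^(3/2).
Substituting back, u = 3*z**2 + z - 1.

8*(3*z**2 + z - 1)**(3/2)/3 + C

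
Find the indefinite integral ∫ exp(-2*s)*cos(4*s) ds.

Let I denote the integral. Integrate by parts with u = cos(4*s), dv = exp(-2*s) ds, so v = -exp(-2*s)/2: I = -exp(-2*s)*cos(4*s)/2 − 2·∫ exp(-2*s)*sin(4*s) ds.
Apply parts again with u = sin(4*s), dv = exp(-2*s) ds: ∫ exp(-2*s)*sin(4*s) ds = -exp(-2*s)*sin(4*s)/2 + 2·I. Substituting back brings back I: I = exp(-2*s)*sin(4*s) - exp(-2*s)*cos(4*s)/2 − 4·I.
Solving for I: (1 + 4)·I equals the remaining terms, so I = (1/5)·(exp(-2*s)*sin(4*s) - exp(-2*s)*cos(4*s)/2).

exp(-2*s)*sin(4*s)/5 - exp(-2*s)*cos(4*s)/10 + C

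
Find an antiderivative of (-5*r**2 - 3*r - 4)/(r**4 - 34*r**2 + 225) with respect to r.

-9*log(r - 5)/10 + 29*log(r - 3)/48 - 5*log(r + 3)/12 + 57*log(r + 5)/80 + C

Factor the denominator: (r - 5)*(r - 3)*(r + 3)*(r + 5).
Partial-fraction decomposition: 57/(80*(r + 5)) - 5/(12*(r + 3)) + 29/(48*(r - 3)) - 9/(10*(r - 5)).
Integrate each term: A/(r−a) contributes A·log|r−a|.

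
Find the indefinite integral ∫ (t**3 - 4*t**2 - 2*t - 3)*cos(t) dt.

Use integration by parts with u = t**3 - 4*t**2 - 2*t - 3, dv = cos(t) dt, so v = sin(t).
Apply parts 3 times (tabular method): alternate signs, differentiate u down to 0, integrate dv up.

t**3*sin(t) - 4*t**2*sin(t) + 3*t**2*cos(t) - 8*t*sin(t) - 8*t*cos(t) + 5*sin(t) - 8*cos(t) + C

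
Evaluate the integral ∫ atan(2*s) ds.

s*atan(2*s) - log(4*s**2 + 1)/4 + C

Use integration by parts with u = arctan(2*s), dv = ds.
Then du = 2/(4*s**2 + 1) ds.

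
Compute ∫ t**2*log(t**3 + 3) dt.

Let u = t**3 + 3, so du = (3*t**2) dt.
The integral becomes (1/3)·∫ log(u) du; integrate by parts with u′=log(u), dv′=du.

t**3*log(t**3 + 3)/3 - t**3/3 + log(t**3 + 3) + C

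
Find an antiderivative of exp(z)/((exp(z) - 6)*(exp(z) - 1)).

Let u = e^z, du = e^z dz.
The integral becomes ∫ du/((u-1)(u-6)); decompose into partial fractions.

log(exp(z) - 6)/5 - log(exp(z) - 1)/5 + C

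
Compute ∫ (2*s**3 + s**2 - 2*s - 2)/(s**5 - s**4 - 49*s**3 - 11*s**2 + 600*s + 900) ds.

Factor the denominator: (s - 6)*(s - 5)*(s + 2)*(s + 3)*(s + 5).
Partial-fraction decomposition: -217/(660*(s + 5)) + 41/(144*(s + 3)) - 5/(84*(s + 2)) - 263/(560*(s - 5)) + 227/(396*(s - 6)).
Integrate each term: A/(s−a) contributes A·log|s−a|.

227*log(s - 6)/396 - 263*log(s - 5)/560 - 5*log(s + 2)/84 + 41*log(s + 3)/144 - 217*log(s + 5)/660 + C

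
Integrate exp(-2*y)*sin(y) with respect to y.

-2*exp(-2*y)*sin(y)/5 - exp(-2*y)*cos(y)/5 + C

Let I denote the integral. Integrate by parts with u = sin(y), dv = exp(-2*y) dy, so v = -exp(-2*y)/2: I = -exp(-2*y)*sin(y)/2 + (1/2)·∫ exp(-2*y)*cos(y) dy.
Apply parts again with u = cos(y), dv = exp(-2*y) dy: ∫ exp(-2*y)*cos(y) dy = -exp(-2*y)*cos(y)/2 − (1/2)·I. Substituting back brings back I: I = -exp(-2*y)*sin(y)/2 - exp(-2*y)*cos(y)/4 − (1/4)·I.
Solving for I: (1 + 1/4)·I equals the remaining terms, so I = (4/5)·(-exp(-2*y)*sin(y)/2 - exp(-2*y)*cos(y)/4).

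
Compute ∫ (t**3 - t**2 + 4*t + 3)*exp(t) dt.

(t**3 - 4*t**2 + 12*t - 9)*exp(t) + C

Use integration by parts with u = t**3 - t**2 + 4*t + 3, dv = exp(t) dt, so v = exp(t).
Apply parts 3 times (tabular method): alternate signs, differentiate u down to 0, integrate dv up.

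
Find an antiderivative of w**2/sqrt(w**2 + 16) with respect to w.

w*sqrt(w**2 + 16)/2 - 8*log(w + sqrt(w**2 + 16)) + C

Substitute w = 4·tan(θ), so dw = 4·sec(θ)^2 dθ and the radical becomes sqrt(w**2 + 16) = 4·sec(θ) by the Pythagorean identity.
Integrate the resulting trig expression in θ, then back-substitute tan(θ) = w/4, sec(θ) = sqrt(w**2 + 16)/4 (absorbing any constant into C).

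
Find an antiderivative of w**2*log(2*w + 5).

Use integration by parts with u = log(2*w + 5), dv = w**2 dw.
Then du = 2/(2*w + 5) dw and v = w**3/3.

w**3*log(2*w + 5)/3 - w**3/9 + 5*w**2/12 - 25*w/12 + 125*log(2*w + 5)/24 + C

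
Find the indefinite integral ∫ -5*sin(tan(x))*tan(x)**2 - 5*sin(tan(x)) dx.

Let u = tan(x), so du = (tan(x)**2 + 1) dx.
Rewriting, the integral becomes -5·∫ sin(u) du = -5·-cos(u).
Substituting back, u = tan(x).

5*cos(tan(x)) + C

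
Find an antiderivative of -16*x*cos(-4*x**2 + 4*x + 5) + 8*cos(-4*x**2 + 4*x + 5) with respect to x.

Let u = 4*x**2 - 4*x - 5, so du = (8*x - 4) dx.
Rewriting, the integral becomes -2·∫ cos(u) du = -2·sin(u).
Substituting back, u = 4*x**2 - 4*x - 5.

2*sin(-4*x**2 + 4*x + 5) + C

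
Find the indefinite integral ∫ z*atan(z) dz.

Use integration by parts with u = arctan(z), dv = z dz.
Then du = 1/(z**2 + 1) dz.

z**2*atan(z)/2 - z/2 + atan(z)/2 + C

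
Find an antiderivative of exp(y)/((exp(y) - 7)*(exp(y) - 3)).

Let u = e^y, du = e^y dy.
The integral becomes ∫ du/((u-3)(u-7)); decompose into partial fractions.

log(exp(y) - 7)/4 - log(exp(y) - 3)/4 + C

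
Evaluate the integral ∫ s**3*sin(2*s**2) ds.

Let u = s², du = 2s ds; rewrite as (1/2)∫ u^1·sin(2u) du.
Now integrate by parts 1 time.

-s**2*cos(2*s**2)/4 + sin(2*s**2)/8 + C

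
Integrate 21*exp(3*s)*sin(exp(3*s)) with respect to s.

-7*cos(exp(3*s)) + C

Let u = exp(3*s), so du = (3*exp(3*s)) ds.
Rewriting, the integral becomes 7·∫ sin(u) du = 7·-cos(u).
Substituting back, u = exp(3*s).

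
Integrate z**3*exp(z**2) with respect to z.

Let u = z², du = 2z dz; rewrite as (1/2)∫ u^1·exp(1u) du.
Now integrate by parts 1 time.

(z**2 - 1)*exp(z**2)/2 + C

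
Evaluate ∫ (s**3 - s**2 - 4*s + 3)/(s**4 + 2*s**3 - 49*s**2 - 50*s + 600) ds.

Factor the denominator: (s - 5)*(s - 4)*(s + 5)*(s + 6).
Partial-fraction decomposition: 45/(22*(s + 6)) - 127/(90*(s + 5)) - 7/(18*(s - 4)) + 83/(110*(s - 5)).
Integrate each term: A/(s−a) contributes A·log|s−a|.

83*log(s - 5)/110 - 7*log(s - 4)/18 - 127*log(s + 5)/90 + 45*log(s + 6)/22 + C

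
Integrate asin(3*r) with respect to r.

r*asin(3*r) + sqrt(-9*r**2 + 1)/3 + C

Use integration by parts with u = arcsin(3*r), dv = dr.
Then du = 3/sqrt(-9*r**2 + 1) dr.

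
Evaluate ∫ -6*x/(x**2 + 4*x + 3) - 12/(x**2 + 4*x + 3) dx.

-3*log(x**2 + 4*x + 3) + C

Let u = x**2 + 4*x + 3, so du = (2*x + 4) dx.
Rewriting, the integral becomes -3·∫ 1/u du = -3·log(u).
Substituting back, u = x**2 + 4*x + 3.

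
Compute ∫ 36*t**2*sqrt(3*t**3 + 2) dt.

8*(3*t**3 + 2)**(3/2)/3 + C

Let u = 3*t**3 + 2, so du = (9*t**2) dt.
Rewriting, the integral becomes 4·∫ √u du = 4·(2/3)u^(3/2).
Substituting back, u = 3*t**3 + 2.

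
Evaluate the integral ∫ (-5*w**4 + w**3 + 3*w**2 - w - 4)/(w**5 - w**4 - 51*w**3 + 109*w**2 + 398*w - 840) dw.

-163*log(w - 5)/16 + 84*log(w - 4)/11 - 11*log(w - 2)/45 + 29*log(w + 3)/80 - 2033*log(w + 7)/792 + C

Factor the denominator: (w - 5)*(w - 4)*(w - 2)*(w + 3)*(w + 7).
Partial-fraction decomposition: -2033/(792*(w + 7)) + 29/(80*(w + 3)) - 11/(45*(w - 2)) + 84/(11*(w - 4)) - 163/(16*(w - 5)).
Integrate each term: A/(w−a) contributes A·log|w−a|.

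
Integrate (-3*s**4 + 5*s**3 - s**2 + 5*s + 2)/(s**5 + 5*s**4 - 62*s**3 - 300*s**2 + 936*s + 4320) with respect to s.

-703*log(s - 6)/360 + 416*log(s - 5)/363 - 187*log(s + 4)/60 + 8045*log(s + 6)/8712 - 629/(33*s + 198) + C

Factor the denominator: (s - 6)*(s - 5)*(s + 4)*(s + 6)**2.
Partial-fraction decomposition: 8045/(8712*(s + 6)) + 629/(33*(s + 6)**2) - 187/(60*(s + 4)) + 416/(363*(s - 5)) - 703/(360*(s - 6)).
Integrate each term; A/(s−a) gives A·log|s−a|; A/(s−a)² gives −A/(s−a).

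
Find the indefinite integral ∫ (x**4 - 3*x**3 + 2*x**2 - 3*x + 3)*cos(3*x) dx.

Use integration by parts with u = x**4 - 3*x**3 + 2*x**2 - 3*x + 3, dv = cos(3*x) dx, so v = sin(3*x)/3.
Apply parts 4 times (tabular method): alternate signs, differentiate u down to 0, integrate dv up.

x**4*sin(3*x)/3 - x**3*sin(3*x) + 4*x**3*cos(3*x)/9 + 2*x**2*sin(3*x)/9 - x**2*cos(3*x) - x*sin(3*x)/3 + 4*x*cos(3*x)/27 + 77*sin(3*x)/81 - cos(3*x)/9 + C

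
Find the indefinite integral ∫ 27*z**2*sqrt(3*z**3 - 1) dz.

Let u = 3*z**3 - 1, so du = (9*z**2) dz.
Rewriting, the integral becomes 3·∫ √u du = 3·(2/3)u^(3/2).
Substituting back, u = 3*z**3 - 1.

2*(3*z**3 - 1)**(3/2) + C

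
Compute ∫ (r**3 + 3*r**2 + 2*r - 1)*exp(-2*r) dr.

(-4*r**3 - 18*r**2 - 26*r - 9)*exp(-2*r)/8 + C

Use integration by parts with u = r**3 + 3*r**2 + 2*r - 1, dv = exp(-2*r) dr, so v = -exp(-2*r)/2.
Apply parts 3 times (tabular method): alternate signs, differentiate u down to 0, integrate dv up.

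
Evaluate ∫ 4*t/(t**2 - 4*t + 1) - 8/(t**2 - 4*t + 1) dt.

Let u = t**2 - 4*t + 1, so du = (2*t - 4) dt.
Rewriting, the integral becomes 2·∫ 1/u du = 2·log(u).
Substituting back, u = t**2 - 4*t + 1.

2*log(t**2 - 4*t + 1) + C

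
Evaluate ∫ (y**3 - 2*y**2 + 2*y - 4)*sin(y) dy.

-y**3*cos(y) + 3*y**2*sin(y) + 2*y**2*cos(y) - 4*y*sin(y) + 4*y*cos(y) - 4*sin(y) + C

Use integration by parts with u = y**3 - 2*y**2 + 2*y - 4, dv = sin(y) dy, so v = -cos(y).
Apply parts 3 times (tabular method): alternate signs, differentiate u down to 0, integrate dv up.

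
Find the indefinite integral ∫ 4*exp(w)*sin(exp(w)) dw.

-4*cos(exp(w)) + C

Let u = exp(w), so du = (exp(w)) dw.
Rewriting, the integral becomes 4·∫ sin(u) du = 4·-cos(u).
Substituting back, u = exp(w).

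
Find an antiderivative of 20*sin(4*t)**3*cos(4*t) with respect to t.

5*sin(4*t)**4/4 + C

Let u = sin(4*t), so du = (4*cos(4*t)) dt.
Rewriting, the integral becomes 5·∫ u^3 du = 5·u^4/4.
Substituting back, u = sin(4*t).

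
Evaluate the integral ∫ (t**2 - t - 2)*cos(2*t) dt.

Use integration by parts with u = t**2 - t - 2, dv = cos(2*t) dt, so v = sin(2*t)/2.
Apply parts 2 times (tabular method): alternate signs, differentiate u down to 0, integrate dv up.

t**2*sin(2*t)/2 - t*sin(2*t)/2 + t*cos(2*t)/2 - 5*sin(2*t)/4 - cos(2*t)/4 + C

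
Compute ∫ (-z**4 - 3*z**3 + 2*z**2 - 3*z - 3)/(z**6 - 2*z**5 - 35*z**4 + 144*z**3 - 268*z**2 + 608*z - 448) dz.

Factor the denominator: (z - 4)**2*(z - 1)*(z + 7)*(z**2 + 4).
Partial-fraction decomposition: 9*(27*z + 23)/(5300*(z**2 + 4)) + 157/(6413*(z + 7)) - 1/(45*(z - 1)) - 5239/(108900*(z - 4)) - 431/(660*(z - 4)**2).
Integrate each term; A/(z−a) gives A·log|z−a|; the (Bz+D)/(z²+p²) term gives a log and an atan.

-5239*log(z - 4)/108900 - log(z - 1)/45 + 157*log(z + 7)/6413 + 243*log(z**2 + 4)/10600 + 207*atan(z/2)/10600 + 431/(660*z - 2640) + C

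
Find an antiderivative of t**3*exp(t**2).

(t**2 - 1)*exp(t**2)/2 + C

Let u = t², du = 2t dt; rewrite as (1/2)∫ u^1·exp(1u) du.
Now integrate by parts 1 time.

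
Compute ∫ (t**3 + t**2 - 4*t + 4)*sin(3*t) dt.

Use integration by parts with u = t**3 + t**2 - 4*t + 4, dv = sin(3*t) dt, so v = -cos(3*t)/3.
Apply parts 3 times (tabular method): alternate signs, differentiate u down to 0, integrate dv up.

-t**3*cos(3*t)/3 + t**2*sin(3*t)/3 - t**2*cos(3*t)/3 + 2*t*sin(3*t)/9 + 14*t*cos(3*t)/9 - 14*sin(3*t)/27 - 34*cos(3*t)/27 + C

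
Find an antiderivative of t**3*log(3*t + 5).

Use integration by parts with u = log(3*t + 5), dv = t**3 dt.
Then du = 3/(3*t + 5) dt and v = t**4/4.

t**4*log(3*t + 5)/4 - t**4/16 + 5*t**3/36 - 25*t**2/72 + 125*t/108 - 625*log(3*t + 5)/324 + C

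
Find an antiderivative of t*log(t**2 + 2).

t**2*log(t**2 + 2)/2 - t**2/2 + log(t**2 + 2) + C

Let u = t**2 + 2, so du = (2*t) dt.
The integral becomes (1/2)·∫ log(u) du; integrate by parts with u′=log(u), dv′=du.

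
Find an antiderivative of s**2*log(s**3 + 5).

s**3*log(s**3 + 5)/3 - s**3/3 + 5*log(s**3 + 5)/3 + C

Let u = s**3 + 5, so du = (3*s**2) ds.
The integral becomes (1/3)·∫ log(u) du; integrate by parts with u′=log(u), dv′=du.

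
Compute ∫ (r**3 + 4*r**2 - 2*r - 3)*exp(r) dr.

Use integration by parts with u = r**3 + 4*r**2 - 2*r - 3, dv = exp(r) dr, so v = exp(r).
Apply parts 3 times (tabular method): alternate signs, differentiate u down to 0, integrate dv up.

(r**3 + r**2 - 4*r + 1)*exp(r) + C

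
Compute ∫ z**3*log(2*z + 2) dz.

z**4*log(2*z + 2)/4 - z**4/16 + z**3/12 - z**2/8 + z/4 - log(z + 1)/4 + C

Use integration by parts with u = log(2*z + 2), dv = z**3 dz.
Then du = 2/(2*z + 2) dz and v = z**4/4.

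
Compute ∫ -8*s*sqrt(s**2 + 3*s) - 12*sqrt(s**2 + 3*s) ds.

Let u = s**2 + 3*s, so du = (2*s + 3) ds.
Rewriting, the integral becomes -4·∫ √u du = -4·(2/3)u^(3/2).
Substituting back, u = s**2 + 3*s.

-8*(s**2 + 3*s)**(3/2)/3 + C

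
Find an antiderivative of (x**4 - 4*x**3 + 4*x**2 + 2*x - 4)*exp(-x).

Use integration by parts with u = x**4 - 4*x**3 + 4*x**2 + 2*x - 4, dv = exp(-x) dx, so v = -exp(-x).
Apply parts 4 times (tabular method): alternate signs, differentiate u down to 0, integrate dv up.

(-x**4 - 4*x**2 - 10*x - 6)*exp(-x) + C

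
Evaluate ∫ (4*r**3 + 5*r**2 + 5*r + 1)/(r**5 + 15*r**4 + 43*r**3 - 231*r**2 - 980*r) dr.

Factor the denominator: r*(r - 4)*(r + 5)*(r + 7)**2.
Partial-fraction decomposition: 50651/(23716*(r + 7)) + 1161/(154*(r + 7)**2) - 133/(60*(r + 5)) + 119/(1452*(r - 4)) - 1/(980*r).
Integrate each term; A/(r−a) gives A·log|r−a|; A/(r−a)² gives −A/(r−a).

-log(r)/980 + 119*log(r - 4)/1452 - 133*log(r + 5)/60 + 50651*log(r + 7)/23716 - 1161/(154*r + 1078) + C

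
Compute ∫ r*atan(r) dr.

Use integration by parts with u = arctan(r), dv = r dr.
Then du = 1/(r**2 + 1) dr.

r**2*atan(r)/2 - r/2 + atan(r)/2 + C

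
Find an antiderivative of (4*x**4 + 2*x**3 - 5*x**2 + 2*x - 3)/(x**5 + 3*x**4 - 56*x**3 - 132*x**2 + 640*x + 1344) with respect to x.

Factor the denominator: (x - 6)*(x - 4)*(x + 2)*(x + 4)*(x + 7).
Partial-fraction decomposition: 8656/(2145*(x + 7)) - 161/(96*(x + 4)) + 7/(160*(x + 2)) - 359/(352*(x - 4)) + 1089/(416*(x - 6)).
Integrate each term: A/(x−a) contributes A·log|x−a|.

1089*log(x - 6)/416 - 359*log(x - 4)/352 + 7*log(x + 2)/160 - 161*log(x + 4)/96 + 8656*log(x + 7)/2145 + C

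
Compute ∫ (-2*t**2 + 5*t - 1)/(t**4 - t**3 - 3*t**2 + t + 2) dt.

Factor the denominator: (t - 2)*(t - 1)*(t + 1)**2.
Partial-fraction decomposition: 7/(18*(t + 1)) - 4/(3*(t + 1)**2) - 1/(2*(t - 1)) + 1/(9*(t - 2)).
Integrate each term; A/(t−a) gives A·log|t−a|; A/(t−a)² gives −A/(t−a).

log(t - 2)/9 - log(t - 1)/2 + 7*log(t + 1)/18 + 4/(3*t + 3) + C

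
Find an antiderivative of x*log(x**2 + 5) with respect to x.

x**2*log(x**2 + 5)/2 - x**2/2 + 5*log(x**2 + 5)/2 + C

Let u = x**2 + 5, so du = (2*x) dx.
The integral becomes (1/2)·∫ log(u) du; integrate by parts with u′=log(u), dv′=du.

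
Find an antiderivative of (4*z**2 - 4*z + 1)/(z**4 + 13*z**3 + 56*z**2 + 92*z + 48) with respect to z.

3*log(z + 1)/5 - 25*log(z + 2)/8 + 27*log(z + 4)/4 - 169*log(z + 6)/40 + C

Factor the denominator: (z + 1)*(z + 2)*(z + 4)*(z + 6).
Partial-fraction decomposition: -169/(40*(z + 6)) + 27/(4*(z + 4)) - 25/(8*(z + 2)) + 3/(5*(z + 1)).
Integrate each term: A/(z−a) contributes A·log|z−a|.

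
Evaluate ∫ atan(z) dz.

z*atan(z) - log(z**2 + 1)/2 + C

Use integration by parts with u = arctan(z), dv = dz.
Then du = 1/(z**2 + 1) dz.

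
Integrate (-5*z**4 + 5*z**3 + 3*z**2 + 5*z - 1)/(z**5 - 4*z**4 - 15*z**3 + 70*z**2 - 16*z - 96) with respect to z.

Factor the denominator: (z - 4)*(z - 3)*(z - 2)*(z + 1)*(z + 4).
Partial-fraction decomposition: -1573/(1008*(z + 4)) + 13/(180*(z + 1)) - 19/(36*(z - 2)) + 229/(28*(z - 3)) - 893/(80*(z - 4)).
Integrate each term: A/(z−a) contributes A·log|z−a|.

-893*log(z - 4)/80 + 229*log(z - 3)/28 - 19*log(z - 2)/36 + 13*log(z + 1)/180 - 1573*log(z + 4)/1008 + C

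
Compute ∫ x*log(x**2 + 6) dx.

Let u = x**2 + 6, so du = (2*x) dx.
The integral becomes (1/2)·∫ log(u) du; integrate by parts with u′=log(u), dv′=du.

x**2*log(x**2 + 6)/2 - x**2/2 + 3*log(x**2 + 6) + C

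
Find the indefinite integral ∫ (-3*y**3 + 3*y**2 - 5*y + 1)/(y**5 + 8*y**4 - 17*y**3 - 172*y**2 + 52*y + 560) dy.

Factor the denominator: (y - 4)*(y - 2)*(y + 2)*(y + 5)*(y + 7).
Partial-fraction decomposition: 202/(165*(y + 7)) - 34/(27*(y + 5)) + 47/(360*(y + 2)) + 1/(24*(y - 2)) - 163/(1188*(y - 4)).
Integrate each term: A/(y−a) contributes A·log|y−a|.

-163*log(y - 4)/1188 + log(y - 2)/24 + 47*log(y + 2)/360 - 34*log(y + 5)/27 + 202*log(y + 7)/165 + C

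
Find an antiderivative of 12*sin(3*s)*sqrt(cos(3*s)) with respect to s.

Let u = cos(3*s), so du = (-3*sin(3*s)) ds.
Rewriting, the integral becomes -4·∫ √u du = -4·(2/3)u^(3/2).
Substituting back, u = cos(3*s).

-8*cos(3*s)**(3/2)/3 + C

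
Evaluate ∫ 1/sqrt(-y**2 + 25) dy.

asin(y/5) + C

Substitute y = 5·sin(θ), so dy = 5·cos(θ) dθ and the radical becomes sqrt(-y**2 + 25) = 5·cos(θ) by the Pythagorean identity.
Integrate the resulting trig expression in θ, then back-substitute θ = asin(y/5), sin(θ) = y/5, cos(θ) = sqrt(-y**2 + 25)/5 (absorbing any constant into C).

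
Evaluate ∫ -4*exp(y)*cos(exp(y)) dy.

Let u = exp(y), so du = (exp(y)) dy.
Rewriting, the integral becomes -4·∫ cos(u) du = -4·sin(u).
Substituting back, u = exp(y).

-4*sin(exp(y)) + C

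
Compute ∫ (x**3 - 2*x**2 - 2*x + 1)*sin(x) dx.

Use integration by parts with u = x**3 - 2*x**2 - 2*x + 1, dv = sin(x) dx, so v = -cos(x).
Apply parts 3 times (tabular method): alternate signs, differentiate u down to 0, integrate dv up.

-x**3*cos(x) + 3*x**2*sin(x) + 2*x**2*cos(x) - 4*x*sin(x) + 8*x*cos(x) - 8*sin(x) - 5*cos(x) + C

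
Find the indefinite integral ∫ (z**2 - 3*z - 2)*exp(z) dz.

Use integration by parts with u = z**2 - 3*z - 2, dv = exp(z) dz, so v = exp(z).
Apply parts 2 times (tabular method): alternate signs, differentiate u down to 0, integrate dv up.

(z**2 - 5*z + 3)*exp(z) + C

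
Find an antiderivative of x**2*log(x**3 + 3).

x**3*log(x**3 + 3)/3 - x**3/3 + log(x**3 + 3) + C

Let u = x**3 + 3, so du = (3*x**2) dx.
The integral becomes (1/3)·∫ log(u) du; integrate by parts with u′=log(u), dv′=du.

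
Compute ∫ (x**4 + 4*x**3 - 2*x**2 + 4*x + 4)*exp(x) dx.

(x**4 - 2*x**2 + 8*x - 4)*exp(x) + C

Use integration by parts with u = x**4 + 4*x**3 - 2*x**2 + 4*x + 4, dv = exp(x) dx, so v = exp(x).
Apply parts 4 times (tabular method): alternate signs, differentiate u down to 0, integrate dv up.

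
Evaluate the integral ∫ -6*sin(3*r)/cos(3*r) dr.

2*log(cos(3*r)) + C

Let u = cos(3*r), so du = (-3*sin(3*r)) dr.
Rewriting, the integral becomes 2·∫ 1/u du = 2·log(u).
Substituting back, u = cos(3*r).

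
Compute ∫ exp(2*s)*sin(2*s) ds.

Let I denote the integral. Integrate by parts with u = sin(2*s), dv = exp(2*s) ds, so v = exp(2*s)/2: I = exp(2*s)*sin(2*s)/2 − ∫ exp(2*s)*cos(2*s) ds.
Apply parts again with u = cos(2*s), dv = exp(2*s) ds: ∫ exp(2*s)*cos(2*s) ds = exp(2*s)*cos(2*s)/2 + I. Substituting back brings back I: I = exp(2*s)*sin(2*s)/2 - exp(2*s)*cos(2*s)/2 − I.
Solving for I: (1 + 1)·I equals the remaining terms, so I = (1/2)·(exp(2*s)*sin(2*s)/2 - exp(2*s)*cos(2*s)/2).

exp(2*s)*sin(2*s)/4 - exp(2*s)*cos(2*s)/4 + C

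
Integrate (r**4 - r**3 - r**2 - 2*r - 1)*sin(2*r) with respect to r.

Use integration by parts with u = r**4 - r**3 - r**2 - 2*r - 1, dv = sin(2*r) dr, so v = -cos(2*r)/2.
Apply parts 4 times (tabular method): alternate signs, differentiate u down to 0, integrate dv up.

-r**4*cos(2*r)/2 + r**3*sin(2*r) + r**3*cos(2*r)/2 - 3*r**2*sin(2*r)/4 + 2*r**2*cos(2*r) - 2*r*sin(2*r) + r*cos(2*r)/4 - sin(2*r)/8 - cos(2*r)/2 + C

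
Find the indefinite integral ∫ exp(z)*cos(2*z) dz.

2*exp(z)*sin(2*z)/5 + exp(z)*cos(2*z)/5 + C

Let I denote the integral. Integrate by parts with u = cos(2*z), dv = exp(z) dz, so v = exp(z): I = exp(z)*cos(2*z) + 2·∫ exp(z)*sin(2*z) dz.
Apply parts again with u = sin(2*z), dv = exp(z) dz: ∫ exp(z)*sin(2*z) dz = exp(z)*sin(2*z) − 2·I. Substituting back brings back I: I = 2*exp(z)*sin(2*z) + exp(z)*cos(2*z) − 4·I.
Solving for I: (1 + 4)·I equals the remaining terms, so I = (1/5)·(2*exp(z)*sin(2*z) + exp(z)*cos(2*z)).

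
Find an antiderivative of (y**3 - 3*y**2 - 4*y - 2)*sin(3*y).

-y**3*cos(3*y)/3 + y**2*sin(3*y)/3 + y**2*cos(3*y) - 2*y*sin(3*y)/3 + 14*y*cos(3*y)/9 - 14*sin(3*y)/27 + 4*cos(3*y)/9 + C

Use integration by parts with u = y**3 - 3*y**2 - 4*y - 2, dv = sin(3*y) dy, so v = -cos(3*y)/3.
Apply parts 3 times (tabular method): alternate signs, differentiate u down to 0, integrate dv up.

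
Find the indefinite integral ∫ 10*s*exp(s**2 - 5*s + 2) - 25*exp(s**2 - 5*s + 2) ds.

Let u = s**2 - 5*s + 2, so du = (2*s - 5) ds.
Rewriting, the integral becomes 5·∫ e^u du = 5·e^u.
Substituting back, u = s**2 - 5*s + 2.

5*exp(s**2 - 5*s + 2) + C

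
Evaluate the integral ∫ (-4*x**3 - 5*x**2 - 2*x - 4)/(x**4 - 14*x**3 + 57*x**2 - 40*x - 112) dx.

-545*log(x - 7)/24 + 1402*log(x - 4)/75 + 3*log(x + 1)/200 - 116/(5*x - 20) + C

Factor the denominator: (x - 7)*(x - 4)**2*(x + 1).
Partial-fraction decomposition: 3/(200*(x + 1)) + 1402/(75*(x - 4)) + 116/(5*(x - 4)**2) - 545/(24*(x - 7)).
Integrate each term; A/(x−a) gives A·log|x−a|; A/(x−a)² gives −A/(x−a).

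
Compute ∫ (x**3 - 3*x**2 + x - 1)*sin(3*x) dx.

Use integration by parts with u = x**3 - 3*x**2 + x - 1, dv = sin(3*x) dx, so v = -cos(3*x)/3.
Apply parts 3 times (tabular method): alternate signs, differentiate u down to 0, integrate dv up.

-x**3*cos(3*x)/3 + x**2*sin(3*x)/3 + x**2*cos(3*x) - 2*x*sin(3*x)/3 - x*cos(3*x)/9 + sin(3*x)/27 + cos(3*x)/9 + C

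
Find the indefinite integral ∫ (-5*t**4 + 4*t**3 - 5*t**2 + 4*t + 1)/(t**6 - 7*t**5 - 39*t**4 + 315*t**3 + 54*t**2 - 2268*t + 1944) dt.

Factor the denominator: (t - 6)**2*(t - 3)*(t - 1)*(t + 3)*(t + 6).
Partial-fraction decomposition: 7547/(27216*(t + 6)) - 569/(5832*(t + 3)) + 1/(1400*(t - 1)) - 329/(972*(t - 3)) + 46081/(291600*(t - 6)) - 5771/(1620*(t - 6)**2).
Integrate each term; A/(t−a) gives A·log|t−a|; A/(t−a)² gives −A/(t−a).

46081*log(t - 6)/291600 - 329*log(t - 3)/972 + log(t - 1)/1400 - 569*log(t + 3)/5832 + 7547*log(t + 6)/27216 + 5771/(1620*t - 9720) + C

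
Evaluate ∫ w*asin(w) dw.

w**2*asin(w)/2 + w*sqrt(-w**2 + 1)/4 - asin(w)/4 + C

Use integration by parts with u = arcsin(w), dv = w dw.
Then du = 1/sqrt(-w**2 + 1) dw.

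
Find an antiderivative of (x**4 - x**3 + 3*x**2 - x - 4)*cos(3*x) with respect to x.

Use integration by parts with u = x**4 - x**3 + 3*x**2 - x - 4, dv = cos(3*x) dx, so v = sin(3*x)/3.
Apply parts 4 times (tabular method): alternate signs, differentiate u down to 0, integrate dv up.

x**4*sin(3*x)/3 - x**3*sin(3*x)/3 + 4*x**3*cos(3*x)/9 + 5*x**2*sin(3*x)/9 - x**2*cos(3*x)/3 - x*sin(3*x)/9 + 10*x*cos(3*x)/27 - 118*sin(3*x)/81 - cos(3*x)/27 + C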